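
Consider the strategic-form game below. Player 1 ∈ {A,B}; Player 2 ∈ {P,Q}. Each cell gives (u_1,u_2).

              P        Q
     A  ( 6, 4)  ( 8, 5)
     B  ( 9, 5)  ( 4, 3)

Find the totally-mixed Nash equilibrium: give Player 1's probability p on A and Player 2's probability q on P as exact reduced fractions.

P1 indiff ⇒ q·6+(1-q)·8 = q·9+(1-q)·4 ⇒ q(-3) = (1-q)(-4) ⇒ q = 4/7
P2 indiff ⇒ p·4+(1-p)·5 = p·5+(1-p)·3 ⇒ p(-1) = (1-p)(-2) ⇒ p = 2/3

p=2/3, q=4/7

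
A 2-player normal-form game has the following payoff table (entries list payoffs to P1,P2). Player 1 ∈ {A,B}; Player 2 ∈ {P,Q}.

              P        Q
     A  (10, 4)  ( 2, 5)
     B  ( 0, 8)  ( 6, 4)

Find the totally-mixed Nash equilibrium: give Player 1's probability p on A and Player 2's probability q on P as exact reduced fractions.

(p,q) = (4/5, 2/7)

P1 indiff ⇒ q·10+(1-q)·2 = q·0+(1-q)·6 ⇒ q(10) = (1-q)(4) ⇒ q = 2/7
P2 indiff ⇒ p·4+(1-p)·8 = p·5+(1-p)·4 ⇒ p(-1) = (1-p)(-4) ⇒ p = 4/5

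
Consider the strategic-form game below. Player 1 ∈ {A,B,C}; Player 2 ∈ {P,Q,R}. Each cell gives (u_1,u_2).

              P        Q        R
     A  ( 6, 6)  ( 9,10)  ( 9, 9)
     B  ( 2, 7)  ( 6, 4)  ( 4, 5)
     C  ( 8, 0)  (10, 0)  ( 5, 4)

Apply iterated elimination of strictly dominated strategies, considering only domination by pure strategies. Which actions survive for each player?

P1 drop B (A beats it: P:6>2 Q:9>6 R:9>4)
P2 drop P (R beats it: A:9>6 C:4>0)
P1→{A,C} P2→{Q,R}

IESDS → P1:{A,C} P2:{Q,R}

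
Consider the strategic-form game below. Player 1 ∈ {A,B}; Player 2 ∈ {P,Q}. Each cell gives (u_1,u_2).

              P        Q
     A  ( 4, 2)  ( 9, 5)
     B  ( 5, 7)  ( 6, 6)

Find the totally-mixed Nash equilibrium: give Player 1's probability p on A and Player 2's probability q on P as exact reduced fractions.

(p,q) = (1/4, 3/4)

P1 indiff ⇒ q·4+(1-q)·9 = q·5+(1-q)·6 ⇒ q(-1) = (1-q)(-3) ⇒ q = 3/4
P2 indiff ⇒ p·2+(1-p)·7 = p·5+(1-p)·6 ⇒ p(-3) = (1-p)(-1) ⇒ p = 1/4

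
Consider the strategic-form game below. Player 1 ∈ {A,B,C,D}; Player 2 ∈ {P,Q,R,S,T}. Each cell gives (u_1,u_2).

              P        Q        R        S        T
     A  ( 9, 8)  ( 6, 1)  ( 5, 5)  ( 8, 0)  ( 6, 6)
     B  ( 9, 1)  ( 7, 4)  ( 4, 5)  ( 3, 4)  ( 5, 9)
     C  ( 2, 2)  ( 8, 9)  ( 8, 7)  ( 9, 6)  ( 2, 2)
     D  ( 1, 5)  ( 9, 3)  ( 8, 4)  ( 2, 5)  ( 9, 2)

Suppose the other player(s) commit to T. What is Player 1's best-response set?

u_1(A vs T) = 6
u_1(B vs T) = 5
u_1(C vs T) = 2
u_1(D vs T) = 9
max payoff 9 at {D}

argmax u_1 = {D}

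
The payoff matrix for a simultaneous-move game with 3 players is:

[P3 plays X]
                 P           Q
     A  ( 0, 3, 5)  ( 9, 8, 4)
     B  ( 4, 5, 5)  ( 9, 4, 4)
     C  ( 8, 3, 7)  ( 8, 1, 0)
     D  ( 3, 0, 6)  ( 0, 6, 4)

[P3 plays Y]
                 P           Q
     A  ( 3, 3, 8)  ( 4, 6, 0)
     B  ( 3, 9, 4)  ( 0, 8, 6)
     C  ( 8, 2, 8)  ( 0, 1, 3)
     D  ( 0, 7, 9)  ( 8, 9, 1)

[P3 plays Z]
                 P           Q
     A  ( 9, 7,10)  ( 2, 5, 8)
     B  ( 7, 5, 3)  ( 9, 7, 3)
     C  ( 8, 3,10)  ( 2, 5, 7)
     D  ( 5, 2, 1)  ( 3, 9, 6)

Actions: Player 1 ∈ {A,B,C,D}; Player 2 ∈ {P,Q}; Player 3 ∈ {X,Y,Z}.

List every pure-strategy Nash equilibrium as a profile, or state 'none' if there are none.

(A,P,X): not NE [P1→C gives 8>0; P2→Q gives 8>3; P3→Z gives 10>5]
(A,P,Y): not NE [P1→C gives 8>3; P2→Q gives 6>3; P3→Z gives 10>8]
(A,P,Z): NE
(A,Q,X): not NE [P3→Z gives 8>4]
(A,Q,Y): not NE [P1→D gives 8>4; P3→Z gives 8>0]
(A,Q,Z): not NE [P1→B gives 9>2; P2→P gives 7>5]
(B,P,X): not NE [P1→C gives 8>4]
(B,P,Y): not NE [P1→C gives 8>3; P3→X gives 5>4]
(B,P,Z): not NE [P1→A gives 9>7; P2→Q gives 7>5; P3→X gives 5>3]
(B,Q,X): not NE [P2→P gives 5>4; P3→Y gives 6>4]
(B,Q,Y): not NE [P1→D gives 8>0; P2→P gives 9>8]
(B,Q,Z): not NE [P3→Y gives 6>3]
(C,P,X): not NE [P3→Z gives 10>7]
(C,P,Y): not NE [P3→Z gives 10>8]
(C,P,Z): not NE [P1→A gives 9>8; P2→Q gives 5>3]
(C,Q,X): not NE [P1→B gives 9>8; P2→P gives 3>1; P3→Z gives 7>0]
(C,Q,Y): not NE [P1→D gives 8>0; P2→P gives 2>1; P3→Z gives 7>3]
(C,Q,Z): not NE [P1→B gives 9>2]
(D,P,X): not NE [P1→C gives 8>3; P2→Q gives 6>0; P3→Y gives 9>6]
(D,P,Y): not NE [P1→C gives 8>0; P2→Q gives 9>7]
(D,P,Z): not NE [P1→A gives 9>5; P2→Q gives 9>2; P3→Y gives 9>1]
(D,Q,X): not NE [P1→B gives 9>0; P3→Z gives 6>4]
(D,Q,Y): not NE [P3→Z gives 6>1]
(D,Q,Z): not NE [P1→B gives 9>3]

NE set: (A,P,Z)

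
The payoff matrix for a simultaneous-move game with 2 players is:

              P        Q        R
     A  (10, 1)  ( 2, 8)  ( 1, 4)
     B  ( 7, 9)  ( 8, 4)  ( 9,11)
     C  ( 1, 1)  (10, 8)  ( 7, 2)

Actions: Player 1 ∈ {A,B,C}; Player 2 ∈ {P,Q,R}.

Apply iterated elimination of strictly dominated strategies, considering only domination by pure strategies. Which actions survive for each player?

P2 drop P (R beats it: A:4>1 B:11>9 C:2>1)
P1 drop A (B beats it: Q:8>2 R:9>1)
P1→{B,C} P2→{Q,R}

Survivors P1:{B,C} P2:{Q,R}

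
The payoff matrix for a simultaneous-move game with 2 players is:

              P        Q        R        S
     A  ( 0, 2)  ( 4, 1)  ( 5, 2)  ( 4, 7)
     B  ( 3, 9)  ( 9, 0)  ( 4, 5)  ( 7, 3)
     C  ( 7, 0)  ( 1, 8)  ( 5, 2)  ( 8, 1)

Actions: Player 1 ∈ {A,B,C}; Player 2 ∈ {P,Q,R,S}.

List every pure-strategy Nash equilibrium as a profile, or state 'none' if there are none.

No pure NE.

(A,P): not NE [P1→C gives 7>0; P2→S gives 7>2]
(A,Q): not NE [P1→B gives 9>4; P2→S gives 7>1]
(A,R): not NE [P2→S gives 7>2]
(A,S): not NE [P1→C gives 8>4]
(B,P): not NE [P1→C gives 7>3]
(B,Q): not NE [P2→P gives 9>0]
(B,R): not NE [P1→C gives 5>4; P2→P gives 9>5]
(B,S): not NE [P1→C gives 8>7; P2→P gives 9>3]
(C,P): not NE [P2→Q gives 8>0]
(C,Q): not NE [P1→B gives 9>1]
(C,R): not NE [P2→Q gives 8>2]
(C,S): not NE [P2→Q gives 8>1]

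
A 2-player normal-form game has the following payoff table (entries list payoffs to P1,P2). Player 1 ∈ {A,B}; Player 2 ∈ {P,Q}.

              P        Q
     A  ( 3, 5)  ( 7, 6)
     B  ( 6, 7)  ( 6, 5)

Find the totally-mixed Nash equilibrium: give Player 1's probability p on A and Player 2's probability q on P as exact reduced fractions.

P1 mixes 2/3 on A; P2 mixes 1/4 on P

P1 indiff ⇒ q·3+(1-q)·7 = q·6+(1-q)·6 ⇒ q(-3) = (1-q)(-1) ⇒ q = 1/4
P2 indiff ⇒ p·5+(1-p)·7 = p·6+(1-p)·5 ⇒ p(-1) = (1-p)(-2) ⇒ p = 2/3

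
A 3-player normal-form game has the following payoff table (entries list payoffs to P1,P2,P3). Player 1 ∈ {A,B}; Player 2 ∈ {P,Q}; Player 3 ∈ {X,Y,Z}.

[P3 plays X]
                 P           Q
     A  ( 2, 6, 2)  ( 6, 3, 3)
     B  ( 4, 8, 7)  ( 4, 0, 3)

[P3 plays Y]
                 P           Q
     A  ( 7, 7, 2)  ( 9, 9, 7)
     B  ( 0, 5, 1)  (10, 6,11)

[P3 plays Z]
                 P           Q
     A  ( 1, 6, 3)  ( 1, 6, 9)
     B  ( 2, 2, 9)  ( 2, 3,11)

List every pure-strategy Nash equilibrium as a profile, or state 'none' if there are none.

(A,P,X): not NE [P1→B gives 4>2; P3→Z gives 3>2]
(A,P,Y): not NE [P2→Q gives 9>7; P3→Z gives 3>2]
(A,P,Z): not NE [P1→B gives 2>1]
(A,Q,X): not NE [P2→P gives 6>3; P3→Z gives 9>3]
(A,Q,Y): not NE [P1→B gives 10>9; P3→Z gives 9>7]
(A,Q,Z): not NE [P1→B gives 2>1]
(B,P,X): not NE [P3→Z gives 9>7]
(B,P,Y): not NE [P1→A gives 7>0; P2→Q gives 6>5; P3→Z gives 9>1]
(B,P,Z): not NE [P2→Q gives 3>2]
(B,Q,X): not NE [P1→A gives 6>4; P2→P gives 8>0; P3→Z gives 11>3]
(B,Q,Y): NE
(B,Q,Z): NE

NE set: (B,Q,Y), (B,Q,Z)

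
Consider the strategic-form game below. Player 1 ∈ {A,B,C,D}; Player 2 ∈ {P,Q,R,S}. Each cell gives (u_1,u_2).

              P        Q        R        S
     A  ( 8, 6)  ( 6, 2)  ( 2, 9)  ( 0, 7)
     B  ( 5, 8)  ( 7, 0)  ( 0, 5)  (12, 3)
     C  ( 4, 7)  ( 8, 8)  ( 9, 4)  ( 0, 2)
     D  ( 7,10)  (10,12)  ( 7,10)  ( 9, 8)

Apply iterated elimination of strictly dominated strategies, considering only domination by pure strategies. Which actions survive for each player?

P2 drop S (R beats it: A:9>7 B:5>3 C:4>2 D:10>8)
P1 drop B (D beats it: P:7>5 Q:10>7 R:7>0)
P1→{A,C,D} P2→{P,Q,R}

Remaining: P1:{A,C,D} P2:{P,Q,R}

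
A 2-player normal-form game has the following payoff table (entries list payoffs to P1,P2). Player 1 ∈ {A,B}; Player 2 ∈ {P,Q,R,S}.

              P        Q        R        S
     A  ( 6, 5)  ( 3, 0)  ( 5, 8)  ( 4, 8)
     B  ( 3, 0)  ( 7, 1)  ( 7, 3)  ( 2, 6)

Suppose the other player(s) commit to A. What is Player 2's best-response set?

u_2(P vs A) = 5
u_2(Q vs A) = 0
u_2(R vs A) = 8
u_2(S vs A) = 8
max payoff 8 at {R,S}

BR_2 = {R,S}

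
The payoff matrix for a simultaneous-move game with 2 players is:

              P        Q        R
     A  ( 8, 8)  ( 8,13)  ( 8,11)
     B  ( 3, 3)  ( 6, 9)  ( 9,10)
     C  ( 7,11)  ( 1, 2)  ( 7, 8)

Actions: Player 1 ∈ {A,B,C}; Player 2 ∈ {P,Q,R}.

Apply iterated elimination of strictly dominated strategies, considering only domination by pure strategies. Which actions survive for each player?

P1 drop C (A beats it: P:8>7 Q:8>1 R:8>7)
P2 drop P (Q beats it: A:13>8 B:9>3)
P1→{A,B} P2→{Q,R}

Survivors P1:{A,B} P2:{Q,R}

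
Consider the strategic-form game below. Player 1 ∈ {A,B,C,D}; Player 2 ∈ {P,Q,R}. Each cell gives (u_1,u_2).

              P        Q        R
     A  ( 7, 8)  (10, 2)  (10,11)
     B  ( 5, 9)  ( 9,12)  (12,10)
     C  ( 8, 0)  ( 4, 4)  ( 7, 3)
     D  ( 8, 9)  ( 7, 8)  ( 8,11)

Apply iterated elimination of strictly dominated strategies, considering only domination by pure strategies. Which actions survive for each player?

IESDS → P1:{A,B} P2:{Q,R}

P2 drop P (R beats it: A:11>8 B:10>9 C:3>0 D:11>9)
P1 drop C (A beats it: Q:10>4 R:10>7)
P1 drop D (A beats it: Q:10>7 R:10>8)
P1→{A,B} P2→{Q,R}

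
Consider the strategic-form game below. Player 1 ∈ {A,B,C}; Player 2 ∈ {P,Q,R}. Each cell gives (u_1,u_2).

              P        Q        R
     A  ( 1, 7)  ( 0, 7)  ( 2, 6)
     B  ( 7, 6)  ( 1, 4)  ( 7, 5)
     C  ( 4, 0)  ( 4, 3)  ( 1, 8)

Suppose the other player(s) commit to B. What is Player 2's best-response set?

argmax u_2 = {P}

u_2(P vs B) = 6
u_2(Q vs B) = 4
u_2(R vs B) = 5
max payoff 6 at {P}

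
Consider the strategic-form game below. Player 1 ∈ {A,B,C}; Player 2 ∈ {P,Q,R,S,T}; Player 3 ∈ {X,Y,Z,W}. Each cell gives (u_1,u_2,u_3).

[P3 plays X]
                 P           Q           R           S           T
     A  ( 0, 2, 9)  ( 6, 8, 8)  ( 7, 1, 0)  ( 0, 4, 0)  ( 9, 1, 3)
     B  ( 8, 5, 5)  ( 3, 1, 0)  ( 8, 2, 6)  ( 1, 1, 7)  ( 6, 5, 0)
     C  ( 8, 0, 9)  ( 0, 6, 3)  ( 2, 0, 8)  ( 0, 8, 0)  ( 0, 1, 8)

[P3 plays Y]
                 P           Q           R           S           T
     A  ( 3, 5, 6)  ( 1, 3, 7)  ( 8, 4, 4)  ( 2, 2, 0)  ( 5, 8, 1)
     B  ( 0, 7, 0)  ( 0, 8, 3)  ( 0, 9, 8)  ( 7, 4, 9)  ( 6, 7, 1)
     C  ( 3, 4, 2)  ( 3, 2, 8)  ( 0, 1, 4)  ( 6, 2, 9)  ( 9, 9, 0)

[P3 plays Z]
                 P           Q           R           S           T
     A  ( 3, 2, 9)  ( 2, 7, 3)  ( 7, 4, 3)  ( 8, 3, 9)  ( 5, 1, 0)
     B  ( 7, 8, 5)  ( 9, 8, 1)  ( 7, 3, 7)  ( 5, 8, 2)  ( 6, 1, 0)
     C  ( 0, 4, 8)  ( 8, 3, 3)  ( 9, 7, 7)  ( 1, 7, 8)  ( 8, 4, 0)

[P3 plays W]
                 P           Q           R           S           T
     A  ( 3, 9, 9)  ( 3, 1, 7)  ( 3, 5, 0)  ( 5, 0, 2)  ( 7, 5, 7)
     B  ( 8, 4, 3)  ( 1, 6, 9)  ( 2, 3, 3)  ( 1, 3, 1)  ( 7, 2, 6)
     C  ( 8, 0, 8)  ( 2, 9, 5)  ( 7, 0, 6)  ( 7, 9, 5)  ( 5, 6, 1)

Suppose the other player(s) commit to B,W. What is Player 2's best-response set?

u_2(P vs B,W) = 4
u_2(Q vs B,W) = 6
u_2(R vs B,W) = 3
u_2(S vs B,W) = 3
u_2(T vs B,W) = 2
max payoff 6 at {Q}

P2 best: {Q}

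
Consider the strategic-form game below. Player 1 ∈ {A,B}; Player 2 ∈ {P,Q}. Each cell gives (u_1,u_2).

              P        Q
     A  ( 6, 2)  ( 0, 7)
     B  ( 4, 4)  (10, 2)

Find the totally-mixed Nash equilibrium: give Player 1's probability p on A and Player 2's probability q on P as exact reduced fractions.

P1 indiff ⇒ q·6+(1-q)·0 = q·4+(1-q)·10 ⇒ q(2) = (1-q)(10) ⇒ q = 5/6
P2 indiff ⇒ p·2+(1-p)·4 = p·7+(1-p)·2 ⇒ p(-5) = (1-p)(-2) ⇒ p = 2/7

(p,q) = (2/7, 5/6)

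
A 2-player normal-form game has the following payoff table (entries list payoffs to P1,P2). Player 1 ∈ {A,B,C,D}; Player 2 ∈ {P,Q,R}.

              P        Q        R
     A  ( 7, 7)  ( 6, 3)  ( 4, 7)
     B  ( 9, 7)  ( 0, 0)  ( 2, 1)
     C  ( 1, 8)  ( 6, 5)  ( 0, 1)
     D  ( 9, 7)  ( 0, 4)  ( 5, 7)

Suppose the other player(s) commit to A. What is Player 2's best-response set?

u_2(P vs A) = 7
u_2(Q vs A) = 3
u_2(R vs A) = 7
max payoff 7 at {P,R}

BR_2 = {P,R}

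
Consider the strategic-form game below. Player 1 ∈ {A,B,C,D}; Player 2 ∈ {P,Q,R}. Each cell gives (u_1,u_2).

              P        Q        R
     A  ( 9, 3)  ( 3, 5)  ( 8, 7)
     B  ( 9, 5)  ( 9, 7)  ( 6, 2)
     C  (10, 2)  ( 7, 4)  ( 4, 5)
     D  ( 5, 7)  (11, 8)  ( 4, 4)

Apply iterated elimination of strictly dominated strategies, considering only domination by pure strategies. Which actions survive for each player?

P2 drop P (Q beats it: A:5>3 B:7>5 C:4>2 D:8>7)
P1 drop C (B beats it: Q:9>7 R:6>4)
P1→{A,B,D} P2→{Q,R}

Survivors P1:{A,B,D} P2:{Q,R}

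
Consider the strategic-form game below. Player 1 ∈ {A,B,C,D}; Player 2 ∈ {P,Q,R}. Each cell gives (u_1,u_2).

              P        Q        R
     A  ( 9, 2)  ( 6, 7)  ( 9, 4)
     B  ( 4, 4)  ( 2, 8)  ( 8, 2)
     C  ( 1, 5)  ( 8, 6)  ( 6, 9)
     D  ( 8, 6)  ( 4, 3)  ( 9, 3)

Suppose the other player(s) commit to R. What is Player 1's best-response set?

BR_1 = {A,D}

u_1(A vs R) = 9
u_1(B vs R) = 8
u_1(C vs R) = 6
u_1(D vs R) = 9
max payoff 9 at {A,D}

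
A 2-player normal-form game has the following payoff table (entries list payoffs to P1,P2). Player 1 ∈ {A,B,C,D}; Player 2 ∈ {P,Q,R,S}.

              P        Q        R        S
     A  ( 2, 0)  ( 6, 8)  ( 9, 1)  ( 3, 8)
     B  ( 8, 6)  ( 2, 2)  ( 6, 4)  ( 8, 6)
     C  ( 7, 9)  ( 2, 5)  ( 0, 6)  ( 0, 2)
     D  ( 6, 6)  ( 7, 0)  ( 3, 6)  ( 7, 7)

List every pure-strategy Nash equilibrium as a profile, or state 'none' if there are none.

PSNE = {(B,P), (B,S)}

(A,P): not NE [P1→B gives 8>2; P2→S gives 8>0]
(A,Q): not NE [P1→D gives 7>6]
(A,R): not NE [P2→S gives 8>1]
(A,S): not NE [P1→B gives 8>3]
(B,P): NE
(B,Q): not NE [P1→D gives 7>2; P2→S gives 6>2]
(B,R): not NE [P1→A gives 9>6; P2→S gives 6>4]
(B,S): NE
(C,P): not NE [P1→B gives 8>7]
(C,Q): not NE [P1→D gives 7>2; P2→P gives 9>5]
(C,R): not NE [P1→A gives 9>0; P2→P gives 9>6]
(C,S): not NE [P1→B gives 8>0; P2→P gives 9>2]
(D,P): not NE [P1→B gives 8>6; P2→S gives 7>6]
(D,Q): not NE [P2→S gives 7>0]
(D,R): not NE [P1→A gives 9>3; P2→S gives 7>6]
(D,S): not NE [P1→B gives 8>7]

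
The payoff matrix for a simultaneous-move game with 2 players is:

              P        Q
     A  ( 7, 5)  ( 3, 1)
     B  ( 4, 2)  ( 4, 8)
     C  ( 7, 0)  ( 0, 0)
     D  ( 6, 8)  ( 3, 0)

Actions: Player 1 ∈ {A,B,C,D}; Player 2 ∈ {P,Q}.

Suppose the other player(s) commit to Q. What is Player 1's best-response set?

u_1(A vs Q) = 3
u_1(B vs Q) = 4
u_1(C vs Q) = 0
u_1(D vs Q) = 3
max payoff 4 at {B}

BR_1 = {B}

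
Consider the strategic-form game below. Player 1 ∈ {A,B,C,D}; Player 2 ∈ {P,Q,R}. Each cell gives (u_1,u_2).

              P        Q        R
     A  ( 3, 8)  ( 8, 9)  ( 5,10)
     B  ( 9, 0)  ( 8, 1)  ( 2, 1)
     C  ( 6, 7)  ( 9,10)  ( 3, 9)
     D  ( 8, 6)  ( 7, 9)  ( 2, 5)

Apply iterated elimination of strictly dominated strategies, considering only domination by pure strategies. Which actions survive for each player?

Survivors P1:{A,C} P2:{Q,R}

P2 drop P (Q beats it: A:9>8 B:1>0 C:10>7 D:9>6)
P1 drop B (C beats it: Q:9>8 R:3>2)
P1 drop D (A beats it: Q:8>7 R:5>2)
P1→{A,C} P2→{Q,R}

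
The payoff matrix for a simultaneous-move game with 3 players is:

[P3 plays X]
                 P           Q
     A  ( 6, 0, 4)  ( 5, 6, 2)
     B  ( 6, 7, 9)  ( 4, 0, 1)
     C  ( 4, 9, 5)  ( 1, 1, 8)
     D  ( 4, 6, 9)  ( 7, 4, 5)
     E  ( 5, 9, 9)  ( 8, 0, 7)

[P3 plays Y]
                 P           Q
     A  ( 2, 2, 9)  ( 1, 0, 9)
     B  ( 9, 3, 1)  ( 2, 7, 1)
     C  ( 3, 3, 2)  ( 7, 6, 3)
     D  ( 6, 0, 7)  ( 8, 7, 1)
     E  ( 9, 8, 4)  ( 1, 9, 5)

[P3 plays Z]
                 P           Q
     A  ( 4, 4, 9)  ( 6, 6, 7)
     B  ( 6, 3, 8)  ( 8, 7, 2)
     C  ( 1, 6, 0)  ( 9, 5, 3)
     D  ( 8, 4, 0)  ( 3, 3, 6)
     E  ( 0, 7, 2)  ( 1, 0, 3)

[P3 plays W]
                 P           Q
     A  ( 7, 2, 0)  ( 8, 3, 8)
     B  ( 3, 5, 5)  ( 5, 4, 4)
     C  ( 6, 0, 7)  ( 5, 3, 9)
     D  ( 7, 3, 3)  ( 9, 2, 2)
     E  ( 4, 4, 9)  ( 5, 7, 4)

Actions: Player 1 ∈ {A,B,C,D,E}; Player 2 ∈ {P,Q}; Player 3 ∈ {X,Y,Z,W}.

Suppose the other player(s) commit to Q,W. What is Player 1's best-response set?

u_1(A vs Q,W) = 8
u_1(B vs Q,W) = 5
u_1(C vs Q,W) = 5
u_1(D vs Q,W) = 9
u_1(E vs Q,W) = 5
max payoff 9 at {D}

P1 best: {D}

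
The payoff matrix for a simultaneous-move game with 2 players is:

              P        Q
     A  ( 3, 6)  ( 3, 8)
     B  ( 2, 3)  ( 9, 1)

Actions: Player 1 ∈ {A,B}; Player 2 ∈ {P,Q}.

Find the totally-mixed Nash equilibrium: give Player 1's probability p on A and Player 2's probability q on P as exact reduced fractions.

(p,q) = (1/2, 6/7)

P1 indiff ⇒ q·3+(1-q)·3 = q·2+(1-q)·9 ⇒ q(1) = (1-q)(6) ⇒ q = 6/7
P2 indiff ⇒ p·6+(1-p)·3 = p·8+(1-p)·1 ⇒ p(-2) = (1-p)(-2) ⇒ p = 1/2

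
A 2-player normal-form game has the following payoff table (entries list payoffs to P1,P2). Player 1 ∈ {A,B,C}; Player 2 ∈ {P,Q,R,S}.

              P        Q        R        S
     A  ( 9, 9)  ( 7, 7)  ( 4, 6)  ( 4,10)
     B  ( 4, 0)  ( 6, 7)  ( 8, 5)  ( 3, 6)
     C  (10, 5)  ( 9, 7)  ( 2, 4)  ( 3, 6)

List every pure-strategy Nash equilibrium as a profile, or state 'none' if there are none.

NE set: (A,S), (C,Q)

(A,P): not NE [P1→C gives 10>9; P2→S gives 10>9]
(A,Q): not NE [P1→C gives 9>7; P2→S gives 10>7]
(A,R): not NE [P1→B gives 8>4; P2→S gives 10>6]
(A,S): NE
(B,P): not NE [P1→C gives 10>4; P2→Q gives 7>0]
(B,Q): not NE [P1→C gives 9>6]
(B,R): not NE [P2→Q gives 7>5]
(B,S): not NE [P1→A gives 4>3; P2→Q gives 7>6]
(C,P): not NE [P2→Q gives 7>5]
(C,Q): NE
(C,R): not NE [P1→B gives 8>2; P2→Q gives 7>4]
(C,S): not NE [P1→A gives 4>3; P2→Q gives 7>6]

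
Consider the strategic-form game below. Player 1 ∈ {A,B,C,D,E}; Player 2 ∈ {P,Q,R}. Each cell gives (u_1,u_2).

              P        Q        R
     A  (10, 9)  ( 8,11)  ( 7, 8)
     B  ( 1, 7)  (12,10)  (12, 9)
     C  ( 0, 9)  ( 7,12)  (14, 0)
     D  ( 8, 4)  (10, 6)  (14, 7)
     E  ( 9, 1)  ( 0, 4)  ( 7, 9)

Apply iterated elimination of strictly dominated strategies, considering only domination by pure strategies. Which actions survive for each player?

P2 drop P (Q beats it: A:11>9 B:10>7 C:12>9 D:6>4 E:4>1)
P1 drop A (B beats it: Q:12>8 R:12>7)
P1 drop E (B beats it: Q:12>0 R:12>7)
P1→{B,C,D} P2→{Q,R}

Remaining: P1:{B,C,D} P2:{Q,R}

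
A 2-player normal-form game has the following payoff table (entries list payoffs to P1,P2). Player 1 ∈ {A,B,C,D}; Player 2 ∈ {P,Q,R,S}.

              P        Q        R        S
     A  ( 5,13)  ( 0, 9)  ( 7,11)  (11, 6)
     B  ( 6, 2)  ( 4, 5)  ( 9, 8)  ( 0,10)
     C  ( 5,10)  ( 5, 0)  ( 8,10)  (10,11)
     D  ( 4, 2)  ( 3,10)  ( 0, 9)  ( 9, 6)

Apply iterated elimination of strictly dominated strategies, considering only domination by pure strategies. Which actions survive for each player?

Survivors P1:{A,B,C} P2:{P,R,S}

P1 drop D (C beats it: P:5>4 Q:5>3 R:8>0 S:10>9)
P2 drop Q (R beats it: A:11>9 B:8>5 C:10>0)
P1→{A,B,C} P2→{P,R,S}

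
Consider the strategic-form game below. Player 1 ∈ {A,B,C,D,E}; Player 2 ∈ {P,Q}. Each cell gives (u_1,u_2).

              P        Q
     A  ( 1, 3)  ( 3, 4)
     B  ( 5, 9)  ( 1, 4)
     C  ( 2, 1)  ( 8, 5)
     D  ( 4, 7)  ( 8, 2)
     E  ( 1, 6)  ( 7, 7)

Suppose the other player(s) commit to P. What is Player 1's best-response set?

P1 best: {B}

u_1(A vs P) = 1
u_1(B vs P) = 5
u_1(C vs P) = 2
u_1(D vs P) = 4
u_1(E vs P) = 1
max payoff 5 at {B}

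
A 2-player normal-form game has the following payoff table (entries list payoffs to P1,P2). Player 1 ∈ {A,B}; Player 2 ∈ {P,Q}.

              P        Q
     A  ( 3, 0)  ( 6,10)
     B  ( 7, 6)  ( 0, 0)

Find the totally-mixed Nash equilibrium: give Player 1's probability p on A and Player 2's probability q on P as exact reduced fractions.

p=3/8, q=3/5

P1 indiff ⇒ q·3+(1-q)·6 = q·7+(1-q)·0 ⇒ q(-4) = (1-q)(-6) ⇒ q = 3/5
P2 indiff ⇒ p·0+(1-p)·6 = p·10+(1-p)·0 ⇒ p(-10) = (1-p)(-6) ⇒ p = 3/8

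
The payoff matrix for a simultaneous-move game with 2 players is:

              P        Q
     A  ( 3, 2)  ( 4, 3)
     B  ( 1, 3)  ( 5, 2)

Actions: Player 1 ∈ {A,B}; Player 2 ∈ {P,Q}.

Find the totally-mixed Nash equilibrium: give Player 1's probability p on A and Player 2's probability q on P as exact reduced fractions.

P1 indiff ⇒ q·3+(1-q)·4 = q·1+(1-q)·5 ⇒ q(2) = (1-q)(1) ⇒ q = 1/3
P2 indiff ⇒ p·2+(1-p)·3 = p·3+(1-p)·2 ⇒ p(-1) = (1-p)(-1) ⇒ p = 1/2

(p,q) = (1/2, 1/3)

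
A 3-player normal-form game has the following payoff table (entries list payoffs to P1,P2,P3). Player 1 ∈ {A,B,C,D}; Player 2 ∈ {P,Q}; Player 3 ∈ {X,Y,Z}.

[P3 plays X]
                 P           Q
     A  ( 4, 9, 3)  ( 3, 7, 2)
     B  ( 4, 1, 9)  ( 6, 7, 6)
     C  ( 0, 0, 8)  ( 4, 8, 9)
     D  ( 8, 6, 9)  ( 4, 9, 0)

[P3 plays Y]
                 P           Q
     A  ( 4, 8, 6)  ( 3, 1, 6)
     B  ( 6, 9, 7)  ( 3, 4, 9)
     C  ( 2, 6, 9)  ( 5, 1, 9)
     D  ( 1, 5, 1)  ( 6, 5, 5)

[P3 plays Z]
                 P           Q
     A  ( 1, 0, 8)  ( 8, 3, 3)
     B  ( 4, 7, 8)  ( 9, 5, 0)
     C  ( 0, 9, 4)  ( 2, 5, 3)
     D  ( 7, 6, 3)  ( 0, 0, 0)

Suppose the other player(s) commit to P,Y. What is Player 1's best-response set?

u_1(A vs P,Y) = 4
u_1(B vs P,Y) = 6
u_1(C vs P,Y) = 2
u_1(D vs P,Y) = 1
max payoff 6 at {B}

P1 best: {B}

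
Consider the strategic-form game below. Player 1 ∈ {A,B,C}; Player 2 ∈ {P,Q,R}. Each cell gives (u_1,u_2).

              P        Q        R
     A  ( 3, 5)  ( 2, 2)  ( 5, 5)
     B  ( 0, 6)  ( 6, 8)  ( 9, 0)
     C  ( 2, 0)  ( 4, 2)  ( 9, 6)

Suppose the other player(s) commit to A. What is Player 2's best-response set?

u_2(P vs A) = 5
u_2(Q vs A) = 2
u_2(R vs A) = 5
max payoff 5 at {P,R}

argmax u_2 = {P,R}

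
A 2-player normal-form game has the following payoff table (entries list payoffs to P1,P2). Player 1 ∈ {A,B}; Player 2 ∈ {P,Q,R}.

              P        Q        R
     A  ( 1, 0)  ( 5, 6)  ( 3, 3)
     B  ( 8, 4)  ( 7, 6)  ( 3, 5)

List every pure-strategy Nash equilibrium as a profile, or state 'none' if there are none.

NE set: (B,Q)

(A,P): not NE [P1→B gives 8>1; P2→Q gives 6>0]
(A,Q): not NE [P1→B gives 7>5]
(A,R): not NE [P2→Q gives 6>3]
(B,P): not NE [P2→Q gives 6>4]
(B,Q): NE
(B,R): not NE [P2→Q gives 6>5]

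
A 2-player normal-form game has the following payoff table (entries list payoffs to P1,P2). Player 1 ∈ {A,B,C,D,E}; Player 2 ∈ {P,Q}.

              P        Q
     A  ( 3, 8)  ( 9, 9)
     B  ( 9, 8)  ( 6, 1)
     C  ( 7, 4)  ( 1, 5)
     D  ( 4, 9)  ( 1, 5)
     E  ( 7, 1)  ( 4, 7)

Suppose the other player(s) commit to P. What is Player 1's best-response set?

BR_1 = {B}

u_1(A vs P) = 3
u_1(B vs P) = 9
u_1(C vs P) = 7
u_1(D vs P) = 4
u_1(E vs P) = 7
max payoff 9 at {B}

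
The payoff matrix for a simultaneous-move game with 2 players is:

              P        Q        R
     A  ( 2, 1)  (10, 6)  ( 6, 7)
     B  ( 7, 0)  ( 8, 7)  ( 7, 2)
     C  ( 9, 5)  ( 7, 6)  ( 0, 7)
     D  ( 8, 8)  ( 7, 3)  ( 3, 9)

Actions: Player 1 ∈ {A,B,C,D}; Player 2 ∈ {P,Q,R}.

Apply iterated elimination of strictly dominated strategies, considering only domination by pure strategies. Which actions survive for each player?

IESDS → P1:{A,B} P2:{Q,R}

P2 drop P (R beats it: A:7>1 B:2>0 C:7>5 D:9>8)
P1 drop C (A beats it: Q:10>7 R:6>0)
P1 drop D (A beats it: Q:10>7 R:6>3)
P1→{A,B} P2→{Q,R}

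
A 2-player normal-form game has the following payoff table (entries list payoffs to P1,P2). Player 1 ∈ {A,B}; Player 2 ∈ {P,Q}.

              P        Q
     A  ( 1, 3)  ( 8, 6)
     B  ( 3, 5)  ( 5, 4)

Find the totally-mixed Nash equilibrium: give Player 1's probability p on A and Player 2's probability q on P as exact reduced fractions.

P1 indiff ⇒ q·1+(1-q)·8 = q·3+(1-q)·5 ⇒ q(-2) = (1-q)(-3) ⇒ q = 3/5
P2 indiff ⇒ p·3+(1-p)·5 = p·6+(1-p)·4 ⇒ p(-3) = (1-p)(-1) ⇒ p = 1/4

(p,q) = (1/4, 3/5)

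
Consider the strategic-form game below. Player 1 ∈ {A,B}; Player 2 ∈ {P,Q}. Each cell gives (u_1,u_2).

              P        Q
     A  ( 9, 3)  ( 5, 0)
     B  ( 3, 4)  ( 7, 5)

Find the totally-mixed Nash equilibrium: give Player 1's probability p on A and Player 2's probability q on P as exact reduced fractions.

P1 mixes 1/4 on A; P2 mixes 1/4 on P

P1 indiff ⇒ q·9+(1-q)·5 = q·3+(1-q)·7 ⇒ q(6) = (1-q)(2) ⇒ q = 1/4
P2 indiff ⇒ p·3+(1-p)·4 = p·0+(1-p)·5 ⇒ p(3) = (1-p)(1) ⇒ p = 1/4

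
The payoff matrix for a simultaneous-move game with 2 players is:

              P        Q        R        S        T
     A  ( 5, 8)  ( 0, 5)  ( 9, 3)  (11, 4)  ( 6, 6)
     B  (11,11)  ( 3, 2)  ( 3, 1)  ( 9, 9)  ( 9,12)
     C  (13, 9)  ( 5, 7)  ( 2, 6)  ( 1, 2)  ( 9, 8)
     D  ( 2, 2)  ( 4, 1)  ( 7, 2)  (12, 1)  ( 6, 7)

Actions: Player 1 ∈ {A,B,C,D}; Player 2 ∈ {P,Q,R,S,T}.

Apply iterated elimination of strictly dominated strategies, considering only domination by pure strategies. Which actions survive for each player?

P2 drop Q (P beats it: A:8>5 B:11>2 C:9>7 D:2>1)
P2 drop R (T beats it: A:6>3 B:12>1 C:8>6 D:7>2)
P2 drop S (P beats it: A:8>4 B:11>9 C:9>2 D:2>1)
P1 drop A (B beats it: P:11>5 T:9>6)
P1 drop D (B beats it: P:11>2 T:9>6)
P1→{B,C} P2→{P,T}

Survivors P1:{B,C} P2:{P,T}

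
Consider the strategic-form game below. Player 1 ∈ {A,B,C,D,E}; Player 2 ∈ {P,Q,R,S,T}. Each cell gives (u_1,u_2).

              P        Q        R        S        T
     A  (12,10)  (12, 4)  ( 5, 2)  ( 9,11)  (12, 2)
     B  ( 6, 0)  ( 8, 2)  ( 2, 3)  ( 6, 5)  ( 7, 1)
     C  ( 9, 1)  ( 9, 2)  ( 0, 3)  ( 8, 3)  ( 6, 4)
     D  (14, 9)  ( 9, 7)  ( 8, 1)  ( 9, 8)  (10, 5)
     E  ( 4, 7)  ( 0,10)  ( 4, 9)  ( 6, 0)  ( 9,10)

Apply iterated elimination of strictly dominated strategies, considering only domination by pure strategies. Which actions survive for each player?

Remaining: P1:{A,D} P2:{P,S}

P1 drop B (A beats it: P:12>6 Q:12>8 R:5>2 S:9>6 T:12>7)
P1 drop C (A beats it: P:12>9 Q:12>9 R:5>0 S:9>8 T:12>6)
P1 drop E (A beats it: P:12>4 Q:12>0 R:5>4 S:9>6 T:12>9)
P2 drop Q (P beats it: A:10>4 D:9>7)
P2 drop R (P beats it: A:10>2 D:9>1)
P2 drop T (P beats it: A:10>2 D:9>5)
P1→{A,D} P2→{P,S}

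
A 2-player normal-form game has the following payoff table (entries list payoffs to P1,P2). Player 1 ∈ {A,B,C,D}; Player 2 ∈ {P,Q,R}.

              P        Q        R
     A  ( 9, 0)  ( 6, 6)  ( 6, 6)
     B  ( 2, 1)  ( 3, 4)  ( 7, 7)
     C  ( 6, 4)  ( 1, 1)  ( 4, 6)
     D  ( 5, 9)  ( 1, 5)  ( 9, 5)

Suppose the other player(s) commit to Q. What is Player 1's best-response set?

u_1(A vs Q) = 6
u_1(B vs Q) = 3
u_1(C vs Q) = 1
u_1(D vs Q) = 1
max payoff 6 at {A}

BR_1 = {A}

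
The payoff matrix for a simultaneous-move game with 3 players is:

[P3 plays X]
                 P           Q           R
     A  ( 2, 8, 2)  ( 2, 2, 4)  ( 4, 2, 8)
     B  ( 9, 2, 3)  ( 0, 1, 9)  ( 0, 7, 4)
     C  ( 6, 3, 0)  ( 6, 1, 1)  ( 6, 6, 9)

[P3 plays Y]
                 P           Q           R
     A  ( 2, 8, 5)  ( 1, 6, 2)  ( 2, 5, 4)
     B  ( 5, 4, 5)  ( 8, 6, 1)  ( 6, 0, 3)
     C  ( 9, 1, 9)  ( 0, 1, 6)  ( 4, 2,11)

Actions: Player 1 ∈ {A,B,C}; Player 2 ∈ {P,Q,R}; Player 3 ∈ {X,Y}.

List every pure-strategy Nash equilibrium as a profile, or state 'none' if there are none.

No pure NE.

(A,P,X): not NE [P1→B gives 9>2; P3→Y gives 5>2]
(A,P,Y): not NE [P1→C gives 9>2]
(A,Q,X): not NE [P1→C gives 6>2; P2→P gives 8>2]
(A,Q,Y): not NE [P1→B gives 8>1; P2→P gives 8>6; P3→X gives 4>2]
(A,R,X): not NE [P1→C gives 6>4; P2→P gives 8>2]
(A,R,Y): not NE [P1→B gives 6>2; P2→P gives 8>5; P3→X gives 8>4]
(B,P,X): not NE [P2→R gives 7>2; P3→Y gives 5>3]
(B,P,Y): not NE [P1→C gives 9>5; P2→Q gives 6>4]
(B,Q,X): not NE [P1→C gives 6>0; P2→R gives 7>1]
(B,Q,Y): not NE [P3→X gives 9>1]
(B,R,X): not NE [P1→C gives 6>0]
(B,R,Y): not NE [P2→Q gives 6>0; P3→X gives 4>3]
(C,P,X): not NE [P1→B gives 9>6; P2→R gives 6>3; P3→Y gives 9>0]
(C,P,Y): not NE [P2→R gives 2>1]
(C,Q,X): not NE [P2→R gives 6>1; P3→Y gives 6>1]
(C,Q,Y): not NE [P1→B gives 8>0; P2→R gives 2>1]
(C,R,X): not NE [P3→Y gives 11>9]
(C,R,Y): not NE [P1→B gives 6>4]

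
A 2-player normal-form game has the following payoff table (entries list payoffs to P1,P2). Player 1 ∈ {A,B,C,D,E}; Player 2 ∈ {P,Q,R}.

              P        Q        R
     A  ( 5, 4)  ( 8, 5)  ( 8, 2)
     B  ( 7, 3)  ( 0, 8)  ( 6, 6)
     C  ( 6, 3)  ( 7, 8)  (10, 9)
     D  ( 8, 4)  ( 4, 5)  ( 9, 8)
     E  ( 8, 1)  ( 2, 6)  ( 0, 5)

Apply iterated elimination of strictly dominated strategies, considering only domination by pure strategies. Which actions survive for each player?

P1 drop B (D beats it: P:8>7 Q:4>0 R:9>6)
P2 drop P (Q beats it: A:5>4 C:8>3 D:5>4 E:6>1)
P1 drop D (C beats it: Q:7>4 R:10>9)
P1 drop E (A beats it: Q:8>2 R:8>0)
P1→{A,C} P2→{Q,R}

Remaining: P1:{A,C} P2:{Q,R}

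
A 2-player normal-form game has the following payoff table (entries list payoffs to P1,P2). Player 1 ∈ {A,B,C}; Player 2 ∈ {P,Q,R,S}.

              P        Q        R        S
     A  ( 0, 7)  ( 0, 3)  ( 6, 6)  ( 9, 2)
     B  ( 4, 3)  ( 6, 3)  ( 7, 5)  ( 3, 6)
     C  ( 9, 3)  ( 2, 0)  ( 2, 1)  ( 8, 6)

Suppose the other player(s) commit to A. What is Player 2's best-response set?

BR_2 = {P}

u_2(P vs A) = 7
u_2(Q vs A) = 3
u_2(R vs A) = 6
u_2(S vs A) = 2
max payoff 7 at {P}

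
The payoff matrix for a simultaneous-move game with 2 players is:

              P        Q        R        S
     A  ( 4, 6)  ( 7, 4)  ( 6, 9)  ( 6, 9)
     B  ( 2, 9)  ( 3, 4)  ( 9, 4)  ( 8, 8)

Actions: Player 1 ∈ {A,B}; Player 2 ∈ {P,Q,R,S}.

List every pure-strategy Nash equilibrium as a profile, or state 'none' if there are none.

(A,P): not NE [P2→S gives 9>6]
(A,Q): not NE [P2→S gives 9>4]
(A,R): not NE [P1→B gives 9>6]
(A,S): not NE [P1→B gives 8>6]
(B,P): not NE [P1→A gives 4>2]
(B,Q): not NE [P1→A gives 7>3; P2→P gives 9>4]
(B,R): not NE [P2→P gives 9>4]
(B,S): not NE [P2→P gives 9>8]

No pure NE.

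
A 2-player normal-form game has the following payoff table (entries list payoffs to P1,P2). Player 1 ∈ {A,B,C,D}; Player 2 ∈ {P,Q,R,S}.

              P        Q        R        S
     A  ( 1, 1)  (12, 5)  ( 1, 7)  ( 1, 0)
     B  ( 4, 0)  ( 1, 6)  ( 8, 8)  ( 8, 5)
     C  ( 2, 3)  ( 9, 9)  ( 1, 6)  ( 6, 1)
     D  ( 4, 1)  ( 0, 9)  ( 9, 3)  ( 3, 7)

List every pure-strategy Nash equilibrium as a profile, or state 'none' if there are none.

No pure NE.

(A,P): not NE [P1→D gives 4>1; P2→R gives 7>1]
(A,Q): not NE [P2→R gives 7>5]
(A,R): not NE [P1→D gives 9>1]
(A,S): not NE [P1→B gives 8>1; P2→R gives 7>0]
(B,P): not NE [P2→R gives 8>0]
(B,Q): not NE [P1→A gives 12>1; P2→R gives 8>6]
(B,R): not NE [P1→D gives 9>8]
(B,S): not NE [P2→R gives 8>5]
(C,P): not NE [P1→D gives 4>2; P2→Q gives 9>3]
(C,Q): not NE [P1→A gives 12>9]
(C,R): not NE [P1→D gives 9>1; P2→Q gives 9>6]
(C,S): not NE [P1→B gives 8>6; P2→Q gives 9>1]
(D,P): not NE [P2→Q gives 9>1]
(D,Q): not NE [P1→A gives 12>0]
(D,R): not NE [P2→Q gives 9>3]
(D,S): not NE [P1→B gives 8>3; P2→Q gives 9>7]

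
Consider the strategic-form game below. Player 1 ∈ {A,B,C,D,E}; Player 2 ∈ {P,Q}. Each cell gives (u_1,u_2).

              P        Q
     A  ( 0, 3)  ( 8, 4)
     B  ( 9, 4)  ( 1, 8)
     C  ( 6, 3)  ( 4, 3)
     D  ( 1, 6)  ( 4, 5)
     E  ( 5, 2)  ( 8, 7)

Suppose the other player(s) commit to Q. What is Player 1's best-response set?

u_1(A vs Q) = 8
u_1(B vs Q) = 1
u_1(C vs Q) = 4
u_1(D vs Q) = 4
u_1(E vs Q) = 8
max payoff 8 at {A,E}

BR_1 = {A,E}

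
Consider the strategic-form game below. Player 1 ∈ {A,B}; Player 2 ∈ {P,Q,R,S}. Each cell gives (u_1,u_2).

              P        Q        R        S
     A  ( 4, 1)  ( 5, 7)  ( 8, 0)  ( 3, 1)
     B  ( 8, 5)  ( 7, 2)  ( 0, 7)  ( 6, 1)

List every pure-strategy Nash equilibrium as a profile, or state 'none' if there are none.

(A,P): not NE [P1→B gives 8>4; P2→Q gives 7>1]
(A,Q): not NE [P1→B gives 7>5]
(A,R): not NE [P2→Q gives 7>0]
(A,S): not NE [P1→B gives 6>3; P2→Q gives 7>1]
(B,P): not NE [P2→R gives 7>5]
(B,Q): not NE [P2→R gives 7>2]
(B,R): not NE [P1→A gives 8>0]
(B,S): not NE [P2→R gives 7>1]

PSNE: ∅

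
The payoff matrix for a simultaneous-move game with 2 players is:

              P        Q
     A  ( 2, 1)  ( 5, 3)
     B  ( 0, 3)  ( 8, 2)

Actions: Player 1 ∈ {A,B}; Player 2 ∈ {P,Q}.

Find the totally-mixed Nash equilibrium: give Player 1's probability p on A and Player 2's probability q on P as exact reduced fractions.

P1 indiff ⇒ q·2+(1-q)·5 = q·0+(1-q)·8 ⇒ q(2) = (1-q)(3) ⇒ q = 3/5
P2 indiff ⇒ p·1+(1-p)·3 = p·3+(1-p)·2 ⇒ p(-2) = (1-p)(-1) ⇒ p = 1/3

(p,q) = (1/3, 3/5)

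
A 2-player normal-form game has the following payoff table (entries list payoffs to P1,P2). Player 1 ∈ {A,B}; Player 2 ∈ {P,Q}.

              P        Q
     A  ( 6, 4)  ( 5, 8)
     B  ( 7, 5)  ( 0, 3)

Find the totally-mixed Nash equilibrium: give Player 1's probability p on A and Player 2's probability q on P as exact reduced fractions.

P1 mixes 1/3 on A; P2 mixes 5/6 on P

P1 indiff ⇒ q·6+(1-q)·5 = q·7+(1-q)·0 ⇒ q(-1) = (1-q)(-5) ⇒ q = 5/6
P2 indiff ⇒ p·4+(1-p)·5 = p·8+(1-p)·3 ⇒ p(-4) = (1-p)(-2) ⇒ p = 1/3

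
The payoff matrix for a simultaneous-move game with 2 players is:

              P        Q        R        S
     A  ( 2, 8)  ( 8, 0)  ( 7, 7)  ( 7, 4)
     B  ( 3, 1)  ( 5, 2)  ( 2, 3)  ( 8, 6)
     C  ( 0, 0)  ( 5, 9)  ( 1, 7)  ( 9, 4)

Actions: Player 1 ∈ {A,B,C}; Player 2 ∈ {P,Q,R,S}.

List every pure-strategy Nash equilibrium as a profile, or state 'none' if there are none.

PSNE: ∅

(A,P): not NE [P1→B gives 3>2]
(A,Q): not NE [P2→P gives 8>0]
(A,R): not NE [P2→P gives 8>7]
(A,S): not NE [P1→C gives 9>7; P2→P gives 8>4]
(B,P): not NE [P2→S gives 6>1]
(B,Q): not NE [P1→A gives 8>5; P2→S gives 6>2]
(B,R): not NE [P1→A gives 7>2; P2→S gives 6>3]
(B,S): not NE [P1→C gives 9>8]
(C,P): not NE [P1→B gives 3>0; P2→Q gives 9>0]
(C,Q): not NE [P1→A gives 8>5]
(C,R): not NE [P1→A gives 7>1; P2→Q gives 9>7]
(C,S): not NE [P2→Q gives 9>4]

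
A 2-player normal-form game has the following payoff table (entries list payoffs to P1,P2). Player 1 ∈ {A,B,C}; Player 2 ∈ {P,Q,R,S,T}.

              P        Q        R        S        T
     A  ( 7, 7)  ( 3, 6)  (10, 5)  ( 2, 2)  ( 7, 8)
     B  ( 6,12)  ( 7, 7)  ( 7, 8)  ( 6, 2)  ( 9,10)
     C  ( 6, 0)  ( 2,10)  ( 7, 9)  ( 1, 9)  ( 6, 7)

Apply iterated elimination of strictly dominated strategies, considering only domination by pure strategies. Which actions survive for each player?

P1 drop C (A beats it: P:7>6 Q:3>2 R:10>7 S:2>1 T:7>6)
P2 drop Q (P beats it: A:7>6 B:12>7)
P2 drop R (P beats it: A:7>5 B:12>8)
P2 drop S (P beats it: A:7>2 B:12>2)
P1→{A,B} P2→{P,T}

IESDS → P1:{A,B} P2:{P,T}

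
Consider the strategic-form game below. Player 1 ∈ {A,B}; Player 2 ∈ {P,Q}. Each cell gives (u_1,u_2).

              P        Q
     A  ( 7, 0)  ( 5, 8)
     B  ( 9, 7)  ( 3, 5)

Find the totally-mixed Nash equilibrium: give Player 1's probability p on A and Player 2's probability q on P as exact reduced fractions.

P1 mixes 1/5 on A; P2 mixes 1/2 on P

P1 indiff ⇒ q·7+(1-q)·5 = q·9+(1-q)·3 ⇒ q(-2) = (1-q)(-2) ⇒ q = 1/2
P2 indiff ⇒ p·0+(1-p)·7 = p·8+(1-p)·5 ⇒ p(-8) = (1-p)(-2) ⇒ p = 1/5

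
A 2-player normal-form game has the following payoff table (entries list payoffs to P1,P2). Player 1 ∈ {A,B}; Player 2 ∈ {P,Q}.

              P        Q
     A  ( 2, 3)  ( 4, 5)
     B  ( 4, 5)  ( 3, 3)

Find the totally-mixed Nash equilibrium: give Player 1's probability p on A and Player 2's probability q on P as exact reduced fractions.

P1 mixes 1/2 on A; P2 mixes 1/3 on P

P1 indiff ⇒ q·2+(1-q)·4 = q·4+(1-q)·3 ⇒ q(-2) = (1-q)(-1) ⇒ q = 1/3
P2 indiff ⇒ p·3+(1-p)·5 = p·5+(1-p)·3 ⇒ p(-2) = (1-p)(-2) ⇒ p = 1/2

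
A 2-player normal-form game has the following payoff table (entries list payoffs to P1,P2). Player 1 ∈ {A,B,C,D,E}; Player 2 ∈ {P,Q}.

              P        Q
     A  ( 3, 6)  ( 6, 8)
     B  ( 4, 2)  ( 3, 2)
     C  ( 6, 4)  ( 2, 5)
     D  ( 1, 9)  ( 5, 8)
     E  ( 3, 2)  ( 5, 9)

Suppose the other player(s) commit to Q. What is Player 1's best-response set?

u_1(A vs Q) = 6
u_1(B vs Q) = 3
u_1(C vs Q) = 2
u_1(D vs Q) = 5
u_1(E vs Q) = 5
max payoff 6 at {A}

BR_1 = {A}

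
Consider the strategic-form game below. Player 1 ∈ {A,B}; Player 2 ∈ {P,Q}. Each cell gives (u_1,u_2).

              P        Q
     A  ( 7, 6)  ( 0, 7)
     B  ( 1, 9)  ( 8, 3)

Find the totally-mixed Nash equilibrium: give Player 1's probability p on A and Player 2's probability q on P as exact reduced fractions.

P1 indiff ⇒ q·7+(1-q)·0 = q·1+(1-q)·8 ⇒ q(6) = (1-q)(8) ⇒ q = 4/7
P2 indiff ⇒ p·6+(1-p)·9 = p·7+(1-p)·3 ⇒ p(-1) = (1-p)(-6) ⇒ p = 6/7

P1 mixes 6/7 on A; P2 mixes 4/7 on P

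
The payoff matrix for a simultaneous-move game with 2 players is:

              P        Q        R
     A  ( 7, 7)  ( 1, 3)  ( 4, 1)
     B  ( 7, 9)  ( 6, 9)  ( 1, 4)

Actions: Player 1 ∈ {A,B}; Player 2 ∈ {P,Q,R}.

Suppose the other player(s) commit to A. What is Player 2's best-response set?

u_2(P vs A) = 7
u_2(Q vs A) = 3
u_2(R vs A) = 1
max payoff 7 at {P}

P2 best: {P}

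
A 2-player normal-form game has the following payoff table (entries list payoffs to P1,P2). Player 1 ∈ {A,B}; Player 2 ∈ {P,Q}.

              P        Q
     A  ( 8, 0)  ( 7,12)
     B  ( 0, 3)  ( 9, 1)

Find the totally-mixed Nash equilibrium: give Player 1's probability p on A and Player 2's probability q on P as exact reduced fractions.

P1 indiff ⇒ q·8+(1-q)·7 = q·0+(1-q)·9 ⇒ q(8) = (1-q)(2) ⇒ q = 1/5
P2 indiff ⇒ p·0+(1-p)·3 = p·12+(1-p)·1 ⇒ p(-12) = (1-p)(-2) ⇒ p = 1/7

(p,q) = (1/7, 1/5)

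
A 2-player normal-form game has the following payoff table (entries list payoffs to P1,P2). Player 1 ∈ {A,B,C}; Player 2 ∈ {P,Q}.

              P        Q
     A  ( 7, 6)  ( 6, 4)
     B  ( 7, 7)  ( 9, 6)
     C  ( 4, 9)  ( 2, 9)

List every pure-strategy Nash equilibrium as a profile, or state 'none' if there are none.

PSNE = {(A,P), (B,P)}

(A,P): NE
(A,Q): not NE [P1→B gives 9>6; P2→P gives 6>4]
(B,P): NE
(B,Q): not NE [P2→P gives 7>6]
(C,P): not NE [P1→B gives 7>4]
(C,Q): not NE [P1→B gives 9>2]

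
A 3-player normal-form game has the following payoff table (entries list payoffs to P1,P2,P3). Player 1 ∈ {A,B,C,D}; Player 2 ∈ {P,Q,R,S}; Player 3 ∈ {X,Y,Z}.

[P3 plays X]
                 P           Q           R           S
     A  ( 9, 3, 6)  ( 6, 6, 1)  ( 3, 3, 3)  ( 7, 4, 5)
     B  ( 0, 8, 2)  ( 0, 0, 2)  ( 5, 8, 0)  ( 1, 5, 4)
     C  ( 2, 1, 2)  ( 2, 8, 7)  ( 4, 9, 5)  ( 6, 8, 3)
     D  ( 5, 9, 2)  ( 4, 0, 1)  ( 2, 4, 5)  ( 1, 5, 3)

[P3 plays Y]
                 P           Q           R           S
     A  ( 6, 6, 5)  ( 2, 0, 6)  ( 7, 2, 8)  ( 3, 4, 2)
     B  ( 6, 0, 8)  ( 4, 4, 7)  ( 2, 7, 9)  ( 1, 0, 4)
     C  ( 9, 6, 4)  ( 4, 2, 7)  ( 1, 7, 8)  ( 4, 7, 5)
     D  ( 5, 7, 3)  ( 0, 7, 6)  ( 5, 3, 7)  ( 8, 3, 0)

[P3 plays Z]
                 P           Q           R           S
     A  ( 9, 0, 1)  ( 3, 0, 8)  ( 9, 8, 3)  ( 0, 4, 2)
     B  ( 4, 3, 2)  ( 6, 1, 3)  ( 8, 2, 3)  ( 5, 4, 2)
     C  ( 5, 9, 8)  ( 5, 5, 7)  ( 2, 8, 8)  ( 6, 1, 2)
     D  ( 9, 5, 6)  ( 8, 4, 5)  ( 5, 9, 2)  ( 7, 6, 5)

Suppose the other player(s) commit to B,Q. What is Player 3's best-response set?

BR_3 = {Y}

u_3(X vs B,Q) = 2
u_3(Y vs B,Q) = 7
u_3(Z vs B,Q) = 3
max payoff 7 at {Y}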